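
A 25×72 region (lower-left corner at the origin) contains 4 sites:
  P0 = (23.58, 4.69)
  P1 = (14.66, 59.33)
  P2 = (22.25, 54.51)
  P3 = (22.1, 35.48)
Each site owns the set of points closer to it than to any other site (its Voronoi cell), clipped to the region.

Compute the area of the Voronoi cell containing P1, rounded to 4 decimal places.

Area of P1's cell: 535.8904

1. box [0,25]×[0,72]: [(0, 0) (25, 0) (25, 72) (0, 72)]
2. ⊥bis P1·P0 via (19.12,32.01): [(0, 28.8887) (25, 32.9699) (25, 72) (0, 72)]  |A|=1026.7679
3. ⊥bis P1·P2 via (18.455,56.92): [(0, 28.8887) (0.7294, 29.0077) (25, 67.2263) (25, 72) (0, 72)]  |A|=611.0563
4. ⊥bis P1·P3 via (18.38,47.405): [(0, 41.6714) (10.9383, 45.0836) (25, 67.2263) (25, 72) (0, 72)]  |A|=535.8904
5. canonical 5-gon: [(0, 41.6714) (10.9383, 45.0836) (25, 67.2263) (25, 72) (0, 72)]
6. shoelace: 535.8904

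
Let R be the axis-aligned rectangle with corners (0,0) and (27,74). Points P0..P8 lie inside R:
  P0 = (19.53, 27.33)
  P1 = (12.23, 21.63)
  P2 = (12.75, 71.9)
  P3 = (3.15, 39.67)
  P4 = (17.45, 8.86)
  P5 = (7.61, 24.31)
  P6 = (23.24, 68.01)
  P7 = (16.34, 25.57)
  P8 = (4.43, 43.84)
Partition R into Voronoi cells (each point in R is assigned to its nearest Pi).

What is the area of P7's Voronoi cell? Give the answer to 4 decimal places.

Area of P7's cell: 77.6515

1. box [0,27]×[0,74]: [(0, 0) (27, 0) (27, 74) (0, 74)]
2. ⊥bis P7·P0 via (17.935,26.45): [(0, 58.9572) (0, 0) (27, 0) (27, 10.0197)]  |A|=931.1878
3. ⊥bis P7·P1 via (14.285,23.6): [(26.5884, 10.7658) (0, 58.9572) (0, 38.5014)]  |A|=271.9435
4. ⊥bis P7·P2 via (14.545,48.735): [(26.5884, 10.7658) (6.0049, 48.0733) (0, 47.6079) (0, 38.5014)]  |A|=237.8678
5. ⊥bis P7·P3 via (9.745,32.62): [(7.5798, 30.5945) (26.5884, 10.7658) (12.9017, 35.5729)]  |A|=100.0792
6. ⊥bis P7·P4 via (16.895,17.215): [(7.5798, 30.5945) (20.1957, 17.4343) (22.8133, 17.6081) (12.9017, 35.5729)]  |A|=90.7959
7. ⊥bis P7·P5 via (11.975,24.94): [(10.7331, 33.5444) (11.7933, 26.1993) (20.1957, 17.4343) (22.8133, 17.6081) (12.9017, 35.5729)]  |A|=77.6515
8. ⊥bis P7·P6 via (19.79,46.79): [(10.7331, 33.5444) (11.7933, 26.1993) (20.1957, 17.4343) (22.8133, 17.6081) (12.9017, 35.5729)]  |A|=77.6515
9. ⊥bis P7·P8 via (10.385,34.705): [(10.7331, 33.5444) (11.7933, 26.1993) (20.1957, 17.4343) (22.8133, 17.6081) (12.9017, 35.5729)]  |A|=77.6515
10. canonical 5-gon: [(10.7331, 33.5444) (11.7933, 26.1993) (20.1957, 17.4343) (22.8133, 17.6081) (12.9017, 35.5729)]
11. shoelace: 77.6515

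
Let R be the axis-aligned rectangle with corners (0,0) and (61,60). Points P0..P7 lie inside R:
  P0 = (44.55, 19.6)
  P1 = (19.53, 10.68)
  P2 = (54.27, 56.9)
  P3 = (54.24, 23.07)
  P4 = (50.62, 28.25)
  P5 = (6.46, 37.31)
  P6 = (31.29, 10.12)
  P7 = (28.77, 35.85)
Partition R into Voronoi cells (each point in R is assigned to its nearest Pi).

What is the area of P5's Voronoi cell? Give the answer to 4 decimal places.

1. box [0,61]×[0,60]: [(0, 0) (61, 0) (61, 60) (0, 60)]
2. ⊥bis P5·P0 via (25.505,28.455): [(0, 0) (12.2748, 0) (40.1719, 60) (0, 60)]  |A|=1573.401
3. ⊥bis P5·P1 via (12.995,23.995): [(0, 17.6171) (26.517, 30.6316) (40.1719, 60) (0, 60)]  |A|=1151.8266
4. ⊥bis P5·P2 via (30.365,47.105): [(0, 17.6171) (26.517, 30.6316) (32.1504, 42.7477) (25.0813, 60) (0, 60)]  |A|=1021.6528
5. ⊥bis P5·P3 via (30.35,30.19): [(0, 17.6171) (26.517, 30.6316) (32.1504, 42.7477) (25.0813, 60) (0, 60)]  |A|=1021.6528
6. ⊥bis P5·P4 via (28.54,32.78): [(0, 17.6171) (26.517, 30.6316) (29.3488, 36.722) (31.1073, 45.2934) (25.0813, 60) (0, 60)]  |A|=1014.944
7. ⊥bis P5·P6 via (18.875,23.715): [(0, 17.6171) (26.37, 30.5594) (26.5672, 30.7395) (29.3488, 36.722) (31.1073, 45.2934) (25.0813, 60) (0, 60)]  |A|=1014.9379
8. ⊥bis P5·P7 via (17.615,36.58): [(0, 17.6171) (16.9174, 25.9201) (19.1476, 60) (0, 60)]  |A|=684.7793
9. canonical 4-gon: [(0, 17.6171) (16.9174, 25.9201) (19.1476, 60) (0, 60)]
10. shoelace: 684.7793

Area of P5's cell: 684.7793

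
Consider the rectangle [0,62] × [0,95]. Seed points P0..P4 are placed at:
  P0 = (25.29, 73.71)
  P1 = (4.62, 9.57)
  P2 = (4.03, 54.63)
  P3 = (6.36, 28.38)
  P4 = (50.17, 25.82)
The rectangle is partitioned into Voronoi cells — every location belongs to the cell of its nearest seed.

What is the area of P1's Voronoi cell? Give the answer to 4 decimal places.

Area of P1's cell: 554.7700

1. box [0,62]×[0,95]: [(0, 0) (62, 0) (62, 95) (0, 95)]
2. ⊥bis P1·P0 via (14.955,41.64): [(0, 46.4595) (0, 0) (62, 0) (62, 26.4791)]  |A|=2261.0952
3. ⊥bis P1·P2 via (4.325,32.1): [(42.9872, 32.6062) (0, 32.0434) (0, 0) (62, 0) (62, 26.4791)]  |A|=1951.2415
4. ⊥bis P1·P3 via (5.49,18.975): [(0, 19.4828) (0, 0) (62, 0) (62, 13.7476)]  |A|=1030.1438
5. ⊥bis P1·P4 via (27.395,17.695): [(27.6703, 16.9232) (0, 19.4828) (0, 0) (33.7077, 0)]  |A|=554.77
6. canonical 4-gon: [(27.6703, 16.9232) (0, 19.4828) (0, 0) (33.7077, 0)]
7. shoelace: 554.77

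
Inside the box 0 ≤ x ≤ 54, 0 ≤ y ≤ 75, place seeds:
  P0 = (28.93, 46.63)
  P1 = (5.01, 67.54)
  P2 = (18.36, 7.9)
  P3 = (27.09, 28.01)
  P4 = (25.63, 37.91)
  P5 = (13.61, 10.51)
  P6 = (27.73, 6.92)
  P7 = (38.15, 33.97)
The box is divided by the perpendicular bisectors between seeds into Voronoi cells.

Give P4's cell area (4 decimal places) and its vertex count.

1. box [0,54]×[0,75]: [(0, 0) (54, 0) (54, 75) (0, 75)]
2. ⊥bis P4·P0 via (27.28,42.27): [(0, 52.5939) (0, 0) (54, 0) (54, 32.1581)]  |A|=2288.302
3. ⊥bis P4·P1 via (15.32,52.725): [(9.8015, 48.8846) (0, 42.0636) (0, 0) (54, 0) (54, 32.1581)]  |A|=2236.6958
4. ⊥bis P4·P2 via (21.995,22.905): [(9.8015, 48.8846) (0, 42.0636) (0, 28.2333) (54, 15.1517) (54, 32.1581)]  |A|=1065.2994
5. ⊥bis P4·P3 via (26.36,32.96): [(44.7245, 35.6683) (9.8015, 48.8846) (0, 42.0636) (0, 29.0726)]  |A|=474.3826
6. ⊥bis P4·P5 via (19.62,24.21): [(6.3881, 30.0146) (44.7245, 35.6683) (9.8015, 48.8846) (0, 42.0636) (0, 32.817)]  |A|=462.4226
7. ⊥bis P4·P6 via (26.68,22.415): [(6.3881, 30.0146) (44.7245, 35.6683) (9.8015, 48.8846) (0, 42.0636) (0, 32.817)]  |A|=462.4226
8. ⊥bis P4·P7 via (31.89,35.94): [(6.3881, 30.0146) (31.1757, 33.6702) (33.1794, 40.0374) (9.8015, 48.8846) (0, 42.0636) (0, 32.817)]  |A|=421.2904
9. canonical 6-gon: [(6.3881, 30.0146) (31.1757, 33.6702) (33.1794, 40.0374) (9.8015, 48.8846) (0, 42.0636) (0, 32.817)]
10. shoelace: 421.2904

Area of P4's cell: 421.2904 (6 vertices)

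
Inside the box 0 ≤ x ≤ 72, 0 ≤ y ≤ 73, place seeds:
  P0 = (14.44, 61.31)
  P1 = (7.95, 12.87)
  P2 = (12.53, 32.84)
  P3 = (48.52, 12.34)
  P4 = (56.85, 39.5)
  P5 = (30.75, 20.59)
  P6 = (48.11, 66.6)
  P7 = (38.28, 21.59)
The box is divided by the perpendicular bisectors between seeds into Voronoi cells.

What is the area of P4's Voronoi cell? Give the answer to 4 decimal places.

1. box [0,72]×[0,73]: [(0, 0) (72, 0) (72, 73) (0, 73)]
2. ⊥bis P4·P0 via (35.645,50.405): [(9.7234, 0) (72, 0) (72, 73) (47.2648, 73)]  |A|=3175.9279
3. ⊥bis P4·P1 via (32.4,26.185): [(27.6629, 34.8836) (46.6598, 0) (72, 0) (72, 73) (47.2648, 73)]  |A|=2531.6901
4. ⊥bis P4·P2 via (34.69,36.17): [(33.2506, 45.749) (37.635, 16.5721) (46.6598, 0) (72, 0) (72, 73) (47.2648, 73)]  |A|=2426.3557
5. ⊥bis P4·P3 via (52.685,25.92): [(33.2506, 45.749) (35.4353, 31.2105) (72, 19.9961) (72, 73) (47.2648, 73)]  |A|=1617.513
6. ⊥bis P4·P5 via (43.8,30.045): [(33.2506, 45.749) (33.4673, 44.3064) (45.1041, 28.2451) (72, 19.9961) (72, 73) (47.2648, 73)]  |A|=1557.1202
7. ⊥bis P4·P6 via (52.48,53.05): [(33.9283, 47.0669) (33.2506, 45.749) (33.4673, 44.3064) (45.1041, 28.2451) (72, 19.9961) (72, 59.3454)]  |A|=976.4635
8. ⊥bis P4·P7 via (47.565,30.545): [(33.9283, 47.0669) (33.2506, 45.749) (33.315, 45.3201) (51.7486, 26.2072) (72, 19.9961) (72, 59.3454)]  |A|=927.0728
9. canonical 6-gon: [(33.9283, 47.0669) (33.2506, 45.749) (33.315, 45.3201) (51.7486, 26.2072) (72, 19.9961) (72, 59.3454)]
10. shoelace: 927.0728

Area of P4's cell: 927.0728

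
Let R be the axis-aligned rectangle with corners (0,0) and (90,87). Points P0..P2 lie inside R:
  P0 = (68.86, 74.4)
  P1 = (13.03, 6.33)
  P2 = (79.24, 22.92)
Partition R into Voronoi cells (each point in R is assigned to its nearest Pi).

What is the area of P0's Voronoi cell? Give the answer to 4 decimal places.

Area of P0's cell: 3186.2777

1. box [0,90]×[0,87]: [(0, 0) (90, 0) (90, 87) (0, 87)]
2. ⊥bis P0·P1 via (40.945,40.365): [(0, 73.9475) (90, 0.1308) (90, 87) (0, 87)]  |A|=4496.4766
3. ⊥bis P0·P2 via (74.05,48.66): [(0, 73.9475) (39.3596, 41.6653) (90, 51.876) (90, 87) (0, 87)]  |A|=3186.2777
4. canonical 5-gon: [(0, 73.9475) (39.3596, 41.6653) (90, 51.876) (90, 87) (0, 87)]
5. shoelace: 3186.2777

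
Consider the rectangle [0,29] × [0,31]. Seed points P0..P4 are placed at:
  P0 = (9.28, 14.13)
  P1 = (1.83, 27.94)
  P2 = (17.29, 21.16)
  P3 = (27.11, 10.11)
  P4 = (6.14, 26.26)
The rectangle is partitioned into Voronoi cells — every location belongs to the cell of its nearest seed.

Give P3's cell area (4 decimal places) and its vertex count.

Area of P3's cell: 198.9147 (4 vertices)

1. box [0,29]×[0,31]: [(0, 0) (29, 0) (29, 31) (0, 31)]
2. ⊥bis P3·P0 via (18.195,12.12): [(15.4624, 0) (29, 0) (29, 31) (22.4517, 31)]  |A|=311.331
3. ⊥bis P3·P1 via (14.47,19.025): [(22.2336, 30.0325) (15.4624, 0) (29, 0) (29, 31) (22.916, 31)]  |A|=311.1064
4. ⊥bis P3·P2 via (22.2,15.635): [(18.1825, 12.0647) (15.4624, 0) (29, 0) (29, 21.6781)]  |A|=198.9147
5. ⊥bis P3·P4 via (16.625,18.185): [(18.1825, 12.0647) (15.4624, 0) (29, 0) (29, 21.6781)]  |A|=198.9147
6. canonical 4-gon: [(18.1825, 12.0647) (15.4624, 0) (29, 0) (29, 21.6781)]
7. shoelace: 198.9147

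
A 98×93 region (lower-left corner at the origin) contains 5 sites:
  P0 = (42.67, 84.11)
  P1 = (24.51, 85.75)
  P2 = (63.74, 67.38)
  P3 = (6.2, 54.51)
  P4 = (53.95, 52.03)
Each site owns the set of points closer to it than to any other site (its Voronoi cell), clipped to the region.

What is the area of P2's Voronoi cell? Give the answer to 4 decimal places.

1. box [0,98]×[0,93]: [(0, 0) (98, 0) (98, 93) (0, 93)]
2. ⊥bis P2·P0 via (53.205,75.745): [(0, 8.7379) (0, 0) (98, 0) (98, 93) (66.9058, 93)]  |A|=6295.1867
3. ⊥bis P2·P1 via (44.125,76.565): [(30.1368, 46.6926) (8.2724, 0) (98, 0) (98, 93) (66.9058, 93)]  |A|=5970.3916
4. ⊥bis P2·P3 via (34.97,60.945): [(36.395, 54.5742) (48.6016, 0) (98, 0) (98, 93) (66.9058, 93)]  |A|=4809.9829
5. ⊥bis P2·P4 via (58.845,59.705): [(46.6464, 67.4851) (98, 34.7325) (98, 93) (66.9058, 93)]  |A|=1892.8042
6. canonical 4-gon: [(46.6464, 67.4851) (98, 34.7325) (98, 93) (66.9058, 93)]
7. shoelace: 1892.8042

Area of P2's cell: 1892.8042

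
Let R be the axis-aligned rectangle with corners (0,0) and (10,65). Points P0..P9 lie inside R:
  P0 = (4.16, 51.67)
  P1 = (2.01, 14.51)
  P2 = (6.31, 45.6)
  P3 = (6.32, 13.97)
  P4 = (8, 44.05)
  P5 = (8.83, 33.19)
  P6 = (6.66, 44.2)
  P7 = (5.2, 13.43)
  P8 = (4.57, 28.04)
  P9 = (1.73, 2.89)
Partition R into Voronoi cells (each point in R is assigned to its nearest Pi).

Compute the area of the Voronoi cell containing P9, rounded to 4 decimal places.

Area of P9's cell: 76.0234

1. box [0,10]×[0,65]: [(0, 0) (10, 0) (10, 65) (0, 65)]
2. ⊥bis P9·P0 via (2.945,27.28): [(0, 27.4267) (0, 0) (10, 0) (10, 26.9286)]  |A|=271.7763
3. ⊥bis P9·P1 via (1.87,8.7): [(0, 8.7451) (0, 0) (10, 0) (10, 8.5041)]  |A|=86.2458
4. ⊥bis P9·P2 via (4.02,24.245): [(0, 8.7451) (0, 0) (10, 0) (10, 8.5041)]  |A|=86.2458
5. ⊥bis P9·P3 via (4.025,8.43): [(3.4661, 8.6615) (0, 8.7451) (0, 0) (10, 0) (10, 5.9548)]  |A|=77.9173
6. ⊥bis P9·P4 via (4.865,23.47): [(3.4661, 8.6615) (0, 8.7451) (0, 0) (10, 0) (10, 5.9548)]  |A|=77.9173
7. ⊥bis P9·P5 via (5.28,18.04): [(3.4661, 8.6615) (0, 8.7451) (0, 0) (10, 0) (10, 5.9548)]  |A|=77.9173
8. ⊥bis P9·P6 via (4.195,23.545): [(3.4661, 8.6615) (0, 8.7451) (0, 0) (10, 0) (10, 5.9548)]  |A|=77.9173
9. ⊥bis P9·P7 via (3.465,8.16): [(9.3681, 6.2166) (1.8212, 8.7012) (0, 8.7451) (0, 0) (10, 0) (10, 5.9548)]  |A|=76.0234
10. ⊥bis P9·P8 via (3.15,15.465): [(9.3681, 6.2166) (1.8212, 8.7012) (0, 8.7451) (0, 0) (10, 0) (10, 5.9548)]  |A|=76.0234
11. canonical 6-gon: [(9.3681, 6.2166) (1.8212, 8.7012) (0, 8.7451) (0, 0) (10, 0) (10, 5.9548)]
12. shoelace: 76.0234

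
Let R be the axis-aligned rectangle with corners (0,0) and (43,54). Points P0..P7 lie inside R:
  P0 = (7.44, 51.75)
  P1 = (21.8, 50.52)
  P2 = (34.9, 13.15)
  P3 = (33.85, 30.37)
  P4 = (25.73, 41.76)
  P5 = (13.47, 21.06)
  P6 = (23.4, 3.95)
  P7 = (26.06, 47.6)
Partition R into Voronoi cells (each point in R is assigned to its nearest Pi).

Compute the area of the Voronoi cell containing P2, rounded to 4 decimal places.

1. box [0,43]×[0,54]: [(0, 0) (43, 0) (43, 54) (0, 54)]
2. ⊥bis P2·P0 via (21.17,32.45): [(0, 17.3897) (0, 0) (43, 0) (43, 47.9798)]  |A|=1405.4448
3. ⊥bis P2·P1 via (28.35,31.835): [(12.4907, 26.2755) (0, 17.3897) (0, 0) (43, 0) (43, 36.9705)]  |A|=1237.5015
4. ⊥bis P2·P3 via (34.375,21.76): [(3.4966, 19.8772) (0, 17.3897) (0, 0) (43, 0) (43, 22.2859)]  |A|=897.9462
5. ⊥bis P2·P4 via (30.315,27.455): [(7.4186, 20.1163) (0.8924, 18.0246) (0, 17.3897) (0, 0) (43, 0) (43, 22.2859)]  |A|=894.6246
6. ⊥bis P2·P5 via (24.185,17.105): [(25.7081, 21.2315) (17.8714, 0) (43, 0) (43, 22.2859)]  |A|=459.4419
7. ⊥bis P2·P6 via (29.15,8.55): [(25.7081, 21.2315) (23.5918, 15.4978) (35.99, 0) (43, 0) (43, 22.2859)]  |A|=319.0427
8. ⊥bis P2·P7 via (30.48,30.375): [(25.7081, 21.2315) (23.5918, 15.4978) (35.99, 0) (43, 0) (43, 22.2859)]  |A|=319.0427
9. canonical 5-gon: [(25.7081, 21.2315) (23.5918, 15.4978) (35.99, 0) (43, 0) (43, 22.2859)]
10. shoelace: 319.0427

Area of P2's cell: 319.0427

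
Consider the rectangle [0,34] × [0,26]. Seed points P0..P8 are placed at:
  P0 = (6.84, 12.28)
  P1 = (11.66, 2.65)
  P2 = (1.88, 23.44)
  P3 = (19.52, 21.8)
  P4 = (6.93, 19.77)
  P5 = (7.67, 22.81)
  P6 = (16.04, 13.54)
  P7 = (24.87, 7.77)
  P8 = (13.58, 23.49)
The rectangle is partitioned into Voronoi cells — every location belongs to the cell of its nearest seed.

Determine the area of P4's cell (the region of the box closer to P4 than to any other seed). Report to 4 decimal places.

1. box [0,34]×[0,26]: [(0, 0) (34, 0) (34, 26) (0, 26)]
2. ⊥bis P4·P0 via (6.885,16.025): [(0, 16.1077) (34, 15.6992) (34, 26) (0, 26)]  |A|=343.2824
3. ⊥bis P4·P1 via (9.295,11.21): [(0, 16.1077) (25.8958, 15.7966) (34, 18.0356) (34, 26) (0, 26)]  |A|=333.815
4. ⊥bis P4·P2 via (4.405,21.605): [(0.4064, 16.1028) (25.8958, 15.7966) (34, 18.0356) (34, 26) (7.599, 26)]  |A|=294.2007
5. ⊥bis P4·P3 via (13.225,20.785): [(0.4064, 16.1028) (14.0063, 15.9394) (12.3841, 26) (7.599, 26)]  |A|=91.9584
6. ⊥bis P4·P5 via (7.3,21.29): [(4.6456, 21.9361) (0.4064, 16.1028) (14.0063, 15.9394) (13.3823, 19.8094)]  |A|=56.2543
7. ⊥bis P4·P6 via (11.485,16.655): [(4.6456, 21.9361) (0.4064, 16.1028) (11.0202, 15.9753) (13.4319, 19.5019) (13.3823, 19.8094)]  |A|=50.9457
8. ⊥bis P4·P7 via (15.9,13.77): [(4.6456, 21.9361) (0.4064, 16.1028) (11.0202, 15.9753) (13.4319, 19.5019) (13.3823, 19.8094)]  |A|=50.9457
9. ⊥bis P4·P8 via (10.255,21.63): [(10.941, 20.4037) (4.6456, 21.9361) (0.4064, 16.1028) (11.0202, 15.9753) (12.3392, 17.9041)]  |A|=48.1024
10. canonical 5-gon: [(10.941, 20.4037) (4.6456, 21.9361) (0.4064, 16.1028) (11.0202, 15.9753) (12.3392, 17.9041)]
11. shoelace: 48.1024

Area of P4's cell: 48.1024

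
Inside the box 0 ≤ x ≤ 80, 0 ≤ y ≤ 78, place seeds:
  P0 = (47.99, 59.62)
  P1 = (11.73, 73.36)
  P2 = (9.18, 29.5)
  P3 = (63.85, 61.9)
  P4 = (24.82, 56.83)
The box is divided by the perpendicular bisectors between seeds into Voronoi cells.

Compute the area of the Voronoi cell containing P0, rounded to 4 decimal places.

1. box [0,80]×[0,78]: [(0, 0) (80, 0) (80, 78) (0, 78)]
2. ⊥bis P0·P1 via (29.86,66.49): [(4.6649, 0) (80, 0) (80, 78) (34.2215, 78)]  |A|=4723.4292
3. ⊥bis P0·P2 via (28.585,44.56): [(23.858, 50.6508) (63.1675, 0) (80, 0) (80, 78) (34.2215, 78)]  |A|=3241.8297
4. ⊥bis P0·P3 via (55.92,60.76): [(23.858, 50.6508) (63.1675, 0) (64.6547, 0) (53.4416, 78) (34.2215, 78)]  |A|=1607.5871
5. ⊥bis P0·P4 via (36.405,58.225): [(34.0715, 77.6041) (39.7888, 30.1238) (63.1675, 0) (64.6547, 0) (53.4416, 78) (34.2215, 78)]  |A|=1288.0678
6. canonical 6-gon: [(34.0715, 77.6041) (39.7888, 30.1238) (63.1675, 0) (64.6547, 0) (53.4416, 78) (34.2215, 78)]
7. shoelace: 1288.0678

Area of P0's cell: 1288.0678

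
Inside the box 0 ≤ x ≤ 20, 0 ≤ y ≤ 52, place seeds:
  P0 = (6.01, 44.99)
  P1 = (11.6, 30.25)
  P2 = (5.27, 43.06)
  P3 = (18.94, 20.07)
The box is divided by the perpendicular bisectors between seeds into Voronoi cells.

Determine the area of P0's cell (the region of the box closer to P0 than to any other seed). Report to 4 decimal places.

1. box [0,20]×[0,52]: [(0, 0) (20, 0) (20, 52) (0, 52)]
2. ⊥bis P0·P1 via (8.805,37.62): [(0, 34.2808) (20, 41.8656) (20, 52) (0, 52)]  |A|=278.5362
3. ⊥bis P0·P2 via (5.64,44.025): [(0, 46.1875) (15.6121, 40.2015) (20, 41.8656) (20, 52) (0, 52)]  |A|=185.5921
4. ⊥bis P0·P3 via (12.475,32.53): [(0, 46.1875) (15.6121, 40.2015) (20, 41.8656) (20, 52) (0, 52)]  |A|=185.5921
5. canonical 5-gon: [(0, 46.1875) (15.6121, 40.2015) (20, 41.8656) (20, 52) (0, 52)]
6. shoelace: 185.5921

Area of P0's cell: 185.5921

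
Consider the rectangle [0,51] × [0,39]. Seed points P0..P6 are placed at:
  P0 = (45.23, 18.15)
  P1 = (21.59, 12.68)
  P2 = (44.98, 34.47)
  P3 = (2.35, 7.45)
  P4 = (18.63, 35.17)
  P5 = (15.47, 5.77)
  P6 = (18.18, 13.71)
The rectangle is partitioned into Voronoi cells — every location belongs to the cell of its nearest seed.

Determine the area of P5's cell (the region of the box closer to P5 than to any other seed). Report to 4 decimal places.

1. box [0,51]×[0,39]: [(0, 0) (51, 0) (51, 39) (0, 39)]
2. ⊥bis P5·P0 via (30.35,11.96): [(0, 0) (35.3253, 0) (19.1015, 39) (0, 39)]  |A|=1061.3226
3. ⊥bis P5·P1 via (18.53,9.225): [(0, 25.6365) (0, 0) (28.9458, 0)]  |A|=371.0349
4. ⊥bis P5·P2 via (30.225,20.12): [(0, 25.6365) (0, 0) (28.9458, 0)]  |A|=371.0349
5. ⊥bis P5·P3 via (8.91,6.61): [(10.1906, 16.611) (8.0636, 0) (28.9458, 0)]  |A|=173.4369
6. ⊥bis P5·P4 via (17.05,20.47): [(10.1906, 16.611) (8.0636, 0) (28.9458, 0)]  |A|=173.4369
7. ⊥bis P5·P6 via (16.825,9.74): [(18.653, 9.1161) (9.6254, 12.1973) (8.0636, 0) (28.9458, 0)]  |A|=152.6439
8. canonical 4-gon: [(18.653, 9.1161) (9.6254, 12.1973) (8.0636, 0) (28.9458, 0)]
9. shoelace: 152.6439

Area of P5's cell: 152.6439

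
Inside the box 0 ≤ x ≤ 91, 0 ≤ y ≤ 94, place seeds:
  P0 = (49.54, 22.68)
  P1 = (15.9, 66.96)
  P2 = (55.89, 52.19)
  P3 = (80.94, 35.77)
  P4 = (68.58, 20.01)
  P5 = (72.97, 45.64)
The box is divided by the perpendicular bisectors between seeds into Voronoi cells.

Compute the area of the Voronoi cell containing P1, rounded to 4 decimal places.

Area of P1's cell: 2347.9023

1. box [0,91]×[0,94]: [(0, 0) (91, 0) (91, 94) (0, 94)]
2. ⊥bis P1·P0 via (32.72,44.82): [(0, 19.9623) (91, 89.096) (91, 94) (0, 94)]  |A|=3591.8514
3. ⊥bis P1·P2 via (35.895,59.575): [(0, 19.9623) (29.5582, 42.4179) (48.6096, 94) (0, 94)]  |A|=2347.9023
4. ⊥bis P1·P3 via (48.42,51.365): [(0, 19.9623) (29.5582, 42.4179) (48.6096, 94) (0, 94)]  |A|=2347.9023
5. ⊥bis P1·P4 via (42.24,43.485): [(0, 19.9623) (29.5582, 42.4179) (48.6096, 94) (0, 94)]  |A|=2347.9023
6. ⊥bis P1·P5 via (44.435,56.3): [(0, 19.9623) (29.5582, 42.4179) (48.6096, 94) (0, 94)]  |A|=2347.9023
7. canonical 4-gon: [(0, 19.9623) (29.5582, 42.4179) (48.6096, 94) (0, 94)]
8. shoelace: 2347.9023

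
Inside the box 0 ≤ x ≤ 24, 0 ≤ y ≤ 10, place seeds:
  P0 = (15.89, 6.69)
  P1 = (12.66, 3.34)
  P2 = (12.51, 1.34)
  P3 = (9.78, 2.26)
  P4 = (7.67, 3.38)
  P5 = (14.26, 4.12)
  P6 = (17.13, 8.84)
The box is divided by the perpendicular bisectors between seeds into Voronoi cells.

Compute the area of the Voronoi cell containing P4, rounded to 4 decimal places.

1. box [0,24]×[0,10]: [(0, 0) (24, 0) (24, 10) (0, 10)]
2. ⊥bis P4·P0 via (11.78,5.035): [(0, 0) (13.8075, 0) (9.7807, 10) (0, 10)]  |A|=117.9409
3. ⊥bis P4·P1 via (10.165,3.36): [(0, 0) (10.1381, 0) (10.2097, 8.9347) (9.7807, 10) (0, 10)]  |A|=101.5484
4. ⊥bis P4·P2 via (10.09,2.36): [(0, 0) (9.0953, 0) (10.1583, 2.522) (10.2097, 8.9347) (9.7807, 10) (0, 10)]  |A|=100.2335
5. ⊥bis P4·P3 via (8.725,2.82): [(0, 0) (7.2281, 0) (10.1827, 5.5662) (10.2097, 8.9347) (9.7807, 10) (0, 10)]  |A|=93.4498
6. ⊥bis P4·P5 via (10.965,3.75): [(0, 0) (7.2281, 0) (10.1827, 5.5662) (10.2097, 8.9347) (9.7807, 10) (0, 10)]  |A|=93.4498
7. ⊥bis P4·P6 via (12.4,6.11): [(0, 0) (7.2281, 0) (10.1827, 5.5662) (10.2097, 8.9347) (9.7807, 10) (0, 10)]  |A|=93.4498
8. canonical 6-gon: [(0, 0) (7.2281, 0) (10.1827, 5.5662) (10.2097, 8.9347) (9.7807, 10) (0, 10)]
9. shoelace: 93.4498

Area of P4's cell: 93.4498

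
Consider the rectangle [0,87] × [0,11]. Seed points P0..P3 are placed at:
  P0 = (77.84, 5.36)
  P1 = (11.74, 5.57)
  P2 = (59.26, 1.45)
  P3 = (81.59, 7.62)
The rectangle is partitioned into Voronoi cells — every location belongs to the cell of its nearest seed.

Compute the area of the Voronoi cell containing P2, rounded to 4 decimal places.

1. box [0,87]×[0,11]: [(0, 0) (87, 0) (87, 11) (0, 11)]
2. ⊥bis P2·P0 via (68.55,3.405): [(0, 0) (69.2666, 0) (66.9517, 11) (0, 11)]  |A|=749.2004
3. ⊥bis P2·P1 via (35.5,3.51): [(35.1957, 0) (69.2666, 0) (66.9517, 11) (36.1494, 11)]  |A|=356.8025
4. ⊥bis P2·P3 via (70.425,4.535): [(35.1957, 0) (69.2666, 0) (66.9517, 11) (36.1494, 11)]  |A|=356.8025
5. canonical 4-gon: [(35.1957, 0) (69.2666, 0) (66.9517, 11) (36.1494, 11)]
6. shoelace: 356.8025

Area of P2's cell: 356.8025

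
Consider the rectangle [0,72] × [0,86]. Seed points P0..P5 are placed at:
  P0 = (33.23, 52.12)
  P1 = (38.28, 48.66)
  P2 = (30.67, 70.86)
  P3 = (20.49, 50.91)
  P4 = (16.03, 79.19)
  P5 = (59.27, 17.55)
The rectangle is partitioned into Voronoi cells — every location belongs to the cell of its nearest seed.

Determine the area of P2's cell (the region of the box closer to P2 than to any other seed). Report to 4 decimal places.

Area of P2's cell: 1010.9093

1. box [0,72]×[0,86]: [(0, 0) (72, 0) (72, 86) (0, 86)]
2. ⊥bis P2·P0 via (31.95,61.49): [(0, 57.1254) (72, 66.9611) (72, 86) (0, 86)]  |A|=1724.8856
3. ⊥bis P2·P1 via (34.475,59.76): [(0, 57.1254) (44.5384, 63.2096) (72, 72.6233) (72, 86) (0, 86)]  |A|=1647.1387
4. ⊥bis P2·P3 via (25.58,60.885): [(0, 73.9379) (25.9899, 60.6758) (44.5384, 63.2096) (72, 72.6233) (72, 86) (0, 86)]  |A|=1428.6618
5. ⊥bis P2·P4 via (23.35,75.025): [(17.6166, 64.9485) (25.9899, 60.6758) (44.5384, 63.2096) (72, 72.6233) (72, 86) (29.5947, 86)]  |A|=1010.9093
6. ⊥bis P2·P5 via (44.97,44.205): [(17.6166, 64.9485) (25.9899, 60.6758) (44.5384, 63.2096) (72, 72.6233) (72, 86) (29.5947, 86)]  |A|=1010.9093
7. canonical 6-gon: [(17.6166, 64.9485) (25.9899, 60.6758) (44.5384, 63.2096) (72, 72.6233) (72, 86) (29.5947, 86)]
8. shoelace: 1010.9093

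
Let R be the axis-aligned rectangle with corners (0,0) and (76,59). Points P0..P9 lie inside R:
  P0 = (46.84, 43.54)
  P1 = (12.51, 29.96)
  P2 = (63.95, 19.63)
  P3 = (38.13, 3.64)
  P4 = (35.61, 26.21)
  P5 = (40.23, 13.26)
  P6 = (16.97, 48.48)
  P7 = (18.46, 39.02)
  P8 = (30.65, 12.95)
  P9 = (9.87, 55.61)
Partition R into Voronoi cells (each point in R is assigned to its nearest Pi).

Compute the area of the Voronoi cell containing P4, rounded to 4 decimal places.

Area of P4's cell: 354.6045

1. box [0,76]×[0,59]: [(0, 0) (76, 0) (76, 59) (0, 59)]
2. ⊥bis P4·P0 via (41.225,34.875): [(0, 0) (76, 0) (76, 12.3405) (3.9956, 59) (0, 59)]  |A|=2804.1544
3. ⊥bis P4·P1 via (24.06,28.085): [(19.5007, 0) (76, 0) (76, 12.3405) (26.6912, 44.2931)]  |A|=1555.5094
4. ⊥bis P4·P2 via (49.78,22.92): [(19.5007, 0) (44.4584, 0) (51.0739, 28.4928) (26.6912, 44.2931)]  |A|=952.3551
5. ⊥bis P4·P3 via (36.87,14.925): [(21.6477, 13.2254) (48.2179, 16.192) (51.0739, 28.4928) (26.6912, 44.2931)]  |A|=577.7817
6. ⊥bis P4·P5 via (37.92,19.735): [(21.7691, 13.9731) (50.0448, 24.0606) (51.0739, 28.4928) (26.6912, 44.2931)]  |A|=465.9985
7. ⊥bis P4·P6 via (26.29,37.345): [(25.449, 36.6411) (21.7691, 13.9731) (50.0448, 24.0606) (51.0739, 28.4928) (31.1439, 41.4077)]  |A|=447.1705
8. ⊥bis P4·P7 via (27.035,32.615): [(24.1735, 28.784) (21.7691, 13.9731) (50.0448, 24.0606) (51.0739, 28.4928) (32.8007, 40.3341)]  |A|=413.6386
9. ⊥bis P4·P8 via (33.13,19.58): [(24.1735, 28.784) (23.2776, 23.2654) (35.2562, 18.7847) (50.0448, 24.0606) (51.0739, 28.4928) (32.8007, 40.3341)]  |A|=354.6045
10. ⊥bis P4·P9 via (22.74,40.91): [(24.1735, 28.784) (23.2776, 23.2654) (35.2562, 18.7847) (50.0448, 24.0606) (51.0739, 28.4928) (32.8007, 40.3341)]  |A|=354.6045
11. canonical 6-gon: [(24.1735, 28.784) (23.2776, 23.2654) (35.2562, 18.7847) (50.0448, 24.0606) (51.0739, 28.4928) (32.8007, 40.3341)]
12. shoelace: 354.6045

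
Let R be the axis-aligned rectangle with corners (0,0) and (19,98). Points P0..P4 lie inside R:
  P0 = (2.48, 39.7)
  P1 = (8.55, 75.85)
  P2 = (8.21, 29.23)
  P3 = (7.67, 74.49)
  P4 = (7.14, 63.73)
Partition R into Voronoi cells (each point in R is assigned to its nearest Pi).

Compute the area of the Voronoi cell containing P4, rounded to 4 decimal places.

Area of P4's cell: 345.8087

1. box [0,19]×[0,98]: [(0, 0) (19, 0) (19, 98) (0, 98)]
2. ⊥bis P4·P0 via (4.81,51.715): [(0, 52.6478) (19, 48.9632) (19, 98) (0, 98)]  |A|=896.6956
3. ⊥bis P4·P1 via (7.845,69.79): [(0, 70.7027) (0, 52.6478) (19, 48.9632) (19, 68.4923)]  |A|=357.0474
4. ⊥bis P4·P2 via (7.675,46.48): [(0, 70.7027) (0, 52.6478) (19, 48.9632) (19, 68.4923)]  |A|=357.0474
5. ⊥bis P4·P3 via (7.405,69.11): [(18.3052, 68.5731) (0, 69.4747) (0, 52.6478) (19, 48.9632) (19, 68.4923)]  |A|=345.8087
6. canonical 5-gon: [(18.3052, 68.5731) (0, 69.4747) (0, 52.6478) (19, 48.9632) (19, 68.4923)]
7. shoelace: 345.8087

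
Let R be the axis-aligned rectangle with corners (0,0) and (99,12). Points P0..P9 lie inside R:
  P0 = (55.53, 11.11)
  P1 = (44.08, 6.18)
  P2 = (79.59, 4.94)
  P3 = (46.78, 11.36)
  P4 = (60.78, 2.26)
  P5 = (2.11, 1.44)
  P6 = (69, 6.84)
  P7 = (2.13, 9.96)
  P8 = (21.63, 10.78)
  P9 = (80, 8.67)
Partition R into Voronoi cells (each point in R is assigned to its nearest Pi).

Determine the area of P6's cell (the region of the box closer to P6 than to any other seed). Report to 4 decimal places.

1. box [0,99]×[0,12]: [(0, 0) (99, 0) (99, 12) (0, 12)]
2. ⊥bis P6·P0 via (62.265,8.975): [(59.4199, 0) (99, 0) (99, 12) (63.2239, 12)]  |A|=452.1369
3. ⊥bis P6·P1 via (56.54,6.51): [(59.4199, 0) (99, 0) (99, 12) (63.2239, 12)]  |A|=452.1369
4. ⊥bis P6·P2 via (74.295,5.89): [(59.4199, 0) (73.2382, 0) (75.3912, 12) (63.2239, 12)]  |A|=155.9138
5. ⊥bis P6·P3 via (57.89,9.1): [(59.4199, 0) (73.2382, 0) (75.3912, 12) (63.2239, 12)]  |A|=155.9138
6. ⊥bis P6·P4 via (64.89,4.55): [(62.3228, 9.1574) (67.4252, 0) (73.2382, 0) (75.3912, 12) (63.2239, 12)]  |A|=119.26
7. ⊥bis P6·P5 via (35.555,4.14): [(62.3228, 9.1574) (67.4252, 0) (73.2382, 0) (75.3912, 12) (63.2239, 12)]  |A|=119.26
8. ⊥bis P6·P7 via (35.565,8.4): [(62.3228, 9.1574) (67.4252, 0) (73.2382, 0) (75.3912, 12) (63.2239, 12)]  |A|=119.26
9. ⊥bis P6·P8 via (45.315,8.81): [(62.3228, 9.1574) (67.4252, 0) (73.2382, 0) (75.3912, 12) (63.2239, 12)]  |A|=119.26
10. ⊥bis P6·P9 via (74.5,7.755): [(62.3228, 9.1574) (67.4252, 0) (73.2382, 0) (74.5624, 7.3802) (73.7938, 12) (63.2239, 12)]  |A|=115.57
11. canonical 6-gon: [(62.3228, 9.1574) (67.4252, 0) (73.2382, 0) (74.5624, 7.3802) (73.7938, 12) (63.2239, 12)]
12. shoelace: 115.57

Area of P6's cell: 115.5700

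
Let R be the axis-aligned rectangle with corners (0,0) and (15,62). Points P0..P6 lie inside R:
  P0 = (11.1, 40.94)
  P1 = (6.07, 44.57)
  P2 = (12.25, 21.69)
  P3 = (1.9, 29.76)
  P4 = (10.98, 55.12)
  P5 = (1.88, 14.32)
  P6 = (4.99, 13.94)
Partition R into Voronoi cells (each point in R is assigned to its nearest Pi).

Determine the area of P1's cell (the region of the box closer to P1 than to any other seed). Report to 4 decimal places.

1. box [0,15]×[0,62]: [(0, 0) (15, 0) (15, 62) (0, 62)]
2. ⊥bis P1·P0 via (8.585,42.755): [(0, 30.859) (15, 51.6441) (15, 62) (0, 62)]  |A|=311.2269
3. ⊥bis P1·P2 via (9.16,33.13): [(0, 30.859) (15, 51.6441) (15, 62) (0, 62)]  |A|=311.2269
4. ⊥bis P1·P3 via (3.985,37.165): [(0, 38.287) (4.4553, 37.0326) (15, 51.6441) (15, 62) (0, 62)]  |A|=294.6797
5. ⊥bis P1·P4 via (8.525,49.845): [(0, 53.8126) (0, 38.287) (4.4553, 37.0326) (12.4001, 48.0415)]  |A|=125.7664
6. ⊥bis P1·P5 via (3.975,29.445): [(0, 53.8126) (0, 38.287) (4.4553, 37.0326) (12.4001, 48.0415)]  |A|=125.7664
7. ⊥bis P1·P6 via (5.53,29.255): [(0, 53.8126) (0, 38.287) (4.4553, 37.0326) (12.4001, 48.0415)]  |A|=125.7664
8. canonical 4-gon: [(0, 53.8126) (0, 38.287) (4.4553, 37.0326) (12.4001, 48.0415)]
9. shoelace: 125.7664

Area of P1's cell: 125.7664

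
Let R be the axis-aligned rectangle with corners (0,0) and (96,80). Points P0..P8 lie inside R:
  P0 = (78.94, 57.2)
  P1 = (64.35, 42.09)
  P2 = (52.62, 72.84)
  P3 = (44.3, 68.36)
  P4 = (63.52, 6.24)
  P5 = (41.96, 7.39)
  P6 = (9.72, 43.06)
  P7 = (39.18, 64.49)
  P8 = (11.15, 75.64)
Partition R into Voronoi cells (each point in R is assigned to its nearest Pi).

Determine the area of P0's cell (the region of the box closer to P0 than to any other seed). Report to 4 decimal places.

1. box [0,96]×[0,80]: [(0, 0) (96, 0) (96, 80) (0, 80)]
2. ⊥bis P0·P1 via (71.645,49.645): [(96, 26.1282) (96, 80) (40.2081, 80)]  |A|=1502.8056
3. ⊥bis P0·P2 via (65.78,65.02): [(62.113, 58.849) (96, 26.1282) (96, 80) (74.6815, 80)]  |A|=1138.2317
4. ⊥bis P0·P3 via (61.62,62.78): [(62.113, 58.849) (96, 26.1282) (96, 80) (74.6815, 80)]  |A|=1138.2317
5. ⊥bis P0·P4 via (71.23,31.72): [(62.113, 58.849) (96, 26.1282) (96, 80) (74.6815, 80)]  |A|=1138.2317
6. ⊥bis P0·P5 via (60.45,32.295): [(62.113, 58.849) (96, 26.1282) (96, 80) (74.6815, 80)]  |A|=1138.2317
7. ⊥bis P0·P6 via (44.33,50.13): [(62.113, 58.849) (96, 26.1282) (96, 80) (74.6815, 80)]  |A|=1138.2317
8. ⊥bis P0·P7 via (59.06,60.845): [(62.113, 58.849) (96, 26.1282) (96, 80) (74.6815, 80)]  |A|=1138.2317
9. ⊥bis P0·P8 via (45.045,66.42): [(62.113, 58.849) (96, 26.1282) (96, 80) (74.6815, 80)]  |A|=1138.2317
10. canonical 4-gon: [(62.113, 58.849) (96, 26.1282) (96, 80) (74.6815, 80)]
11. shoelace: 1138.2317

Area of P0's cell: 1138.2317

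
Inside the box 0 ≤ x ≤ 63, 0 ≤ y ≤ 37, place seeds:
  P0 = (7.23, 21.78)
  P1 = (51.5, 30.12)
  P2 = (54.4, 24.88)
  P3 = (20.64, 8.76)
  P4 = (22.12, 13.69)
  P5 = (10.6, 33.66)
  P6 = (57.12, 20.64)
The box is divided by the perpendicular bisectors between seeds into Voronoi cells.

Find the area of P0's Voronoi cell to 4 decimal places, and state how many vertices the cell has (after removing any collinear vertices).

1. box [0,63]×[0,37]: [(0, 0) (63, 0) (63, 37) (0, 37)]
2. ⊥bis P0·P1 via (29.365,25.95): [(0, 0) (34.2537, 0) (27.2833, 37) (0, 37)]  |A|=1138.4345
3. ⊥bis P0·P2 via (30.815,23.33): [(0, 0) (32.3482, 0) (31.3274, 15.5333) (27.2833, 37) (0, 37)]  |A|=1123.6355
4. ⊥bis P0·P3 via (13.935,15.27): [(0, 0.9176) (28.5426, 30.3152) (27.2833, 37) (0, 37)]  |A|=606.1353
5. ⊥bis P0·P4 via (14.675,17.735): [(0, 0.9176) (12.5743, 13.8685) (25.142, 37) (0, 37)]  |A|=517.6411
6. ⊥bis P0·P5 via (8.915,27.72): [(0, 30.2489) (0, 0.9176) (12.5743, 13.8685) (18.6064, 24.9709)]  |A|=303.616
7. ⊥bis P0·P6 via (32.175,21.21): [(0, 30.2489) (0, 0.9176) (12.5743, 13.8685) (18.6064, 24.9709)]  |A|=303.616
8. canonical 4-gon: [(0, 30.2489) (0, 0.9176) (12.5743, 13.8685) (18.6064, 24.9709)]
9. shoelace: 303.616

Area of P0's cell: 303.6160 (4 vertices)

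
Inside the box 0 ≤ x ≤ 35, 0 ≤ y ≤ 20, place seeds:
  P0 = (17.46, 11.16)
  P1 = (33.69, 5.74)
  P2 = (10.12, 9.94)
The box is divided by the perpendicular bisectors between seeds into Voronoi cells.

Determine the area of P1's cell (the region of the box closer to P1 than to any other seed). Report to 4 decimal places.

Area of P1's cell: 178.1476

1. box [0,35]×[0,20]: [(0, 0) (35, 0) (35, 20) (0, 20)]
2. ⊥bis P1·P0 via (25.575,8.45): [(22.7531, 0) (35, 0) (35, 20) (29.4321, 20)]  |A|=178.1476
3. ⊥bis P1·P2 via (21.905,7.84): [(22.7531, 0) (35, 0) (35, 20) (29.4321, 20)]  |A|=178.1476
4. canonical 4-gon: [(22.7531, 0) (35, 0) (35, 20) (29.4321, 20)]
5. shoelace: 178.1476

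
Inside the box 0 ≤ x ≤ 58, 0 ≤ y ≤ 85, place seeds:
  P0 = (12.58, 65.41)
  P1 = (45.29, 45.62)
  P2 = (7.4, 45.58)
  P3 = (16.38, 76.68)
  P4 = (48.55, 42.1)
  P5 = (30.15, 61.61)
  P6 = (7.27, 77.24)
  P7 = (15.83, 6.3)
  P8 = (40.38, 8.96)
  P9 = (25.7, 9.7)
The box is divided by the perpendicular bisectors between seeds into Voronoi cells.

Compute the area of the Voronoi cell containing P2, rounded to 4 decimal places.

Area of P2's cell: 696.6015

1. box [0,58]×[0,85]: [(0, 0) (58, 0) (58, 85) (0, 85)]
2. ⊥bis P2·P0 via (9.99,55.495): [(0, 58.1046) (0, 0) (58, 0) (58, 42.9538)]  |A|=2930.6936
3. ⊥bis P2·P1 via (26.345,45.6): [(26.3391, 51.2243) (0, 58.1046) (0, 0) (26.3931, 0)]  |A|=1441.1952
4. ⊥bis P2·P3 via (11.89,61.13): [(26.3391, 51.2243) (0, 58.1046) (0, 0) (26.3931, 0)]  |A|=1441.1952
5. ⊥bis P2·P4 via (27.975,43.84): [(26.3669, 24.8251) (26.3391, 51.2243) (0, 58.1046) (0, 0) (24.2675, 0)]  |A|=1414.8107
6. ⊥bis P2·P5 via (18.775,53.595): [(26.3669, 24.8251) (26.3479, 42.8474) (19.116, 53.1111) (0, 58.1046) (0, 0) (24.2675, 0)]  |A|=1384.5656
7. ⊥bis P2·P6 via (7.335,61.41): [(26.3669, 24.8251) (26.3479, 42.8474) (19.116, 53.1111) (0, 58.1046) (0, 0) (24.2675, 0)]  |A|=1384.5656
8. ⊥bis P2·P7 via (11.615,25.94): [(26.3624, 29.105) (26.3479, 42.8474) (19.116, 53.1111) (0, 58.1046) (0, 23.4473)]  |A|=717.8007
9. ⊥bis P2·P8 via (23.89,27.27): [(25.7915, 28.9825) (26.362, 29.4963) (26.3479, 42.8474) (19.116, 53.1111) (0, 58.1046) (0, 23.4473)]  |A|=717.689
10. ⊥bis P2·P9 via (16.55,27.64): [(14.3806, 26.5335) (26.3587, 32.6428) (26.3479, 42.8474) (19.116, 53.1111) (0, 58.1046) (0, 23.4473)]  |A|=696.6015
11. canonical 6-gon: [(14.3806, 26.5335) (26.3587, 32.6428) (26.3479, 42.8474) (19.116, 53.1111) (0, 58.1046) (0, 23.4473)]
12. shoelace: 696.6015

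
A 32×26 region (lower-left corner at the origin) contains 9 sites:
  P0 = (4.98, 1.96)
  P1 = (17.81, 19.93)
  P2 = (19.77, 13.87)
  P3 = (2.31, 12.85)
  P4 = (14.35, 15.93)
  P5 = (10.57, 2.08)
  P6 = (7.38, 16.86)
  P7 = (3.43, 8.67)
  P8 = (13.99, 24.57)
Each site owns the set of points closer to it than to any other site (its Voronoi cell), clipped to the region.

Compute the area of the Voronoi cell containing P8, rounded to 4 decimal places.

1. box [0,32]×[0,26]: [(0, 0) (32, 0) (32, 26) (0, 26)]
2. ⊥bis P8·P0 via (9.485,13.265): [(0, 17.0447) (32, 4.2929) (32, 26) (0, 26)]  |A|=490.5985
3. ⊥bis P8·P1 via (15.9,22.25): [(0, 17.0447) (6.4536, 14.473) (20.455, 26) (0, 26)]  |A|=146.789
4. ⊥bis P8·P2 via (16.88,19.22): [(0, 17.0447) (6.4536, 14.473) (20.455, 26) (0, 26)]  |A|=146.789
5. ⊥bis P8·P3 via (8.15,18.71): [(9.7108, 17.1546) (20.455, 26) (0.835, 26)]  |A|=86.7735
6. ⊥bis P8·P4 via (14.17,20.25): [(6.9083, 19.9474) (13.4334, 20.2193) (20.455, 26) (0.835, 26)]  |A|=77.2807
7. ⊥bis P8·P5 via (12.28,13.325): [(6.9083, 19.9474) (13.4334, 20.2193) (20.455, 26) (0.835, 26)]  |A|=77.2807
8. ⊥bis P8·P6 via (10.685,20.715): [(11.3638, 20.1331) (13.4334, 20.2193) (20.455, 26) (4.5205, 26)]  |A|=52.4224
9. ⊥bis P8·P7 via (8.71,16.62): [(11.3638, 20.1331) (13.4334, 20.2193) (20.455, 26) (4.5205, 26)]  |A|=52.4224
10. canonical 4-gon: [(11.3638, 20.1331) (13.4334, 20.2193) (20.455, 26) (4.5205, 26)]
11. shoelace: 52.4224

Area of P8's cell: 52.4224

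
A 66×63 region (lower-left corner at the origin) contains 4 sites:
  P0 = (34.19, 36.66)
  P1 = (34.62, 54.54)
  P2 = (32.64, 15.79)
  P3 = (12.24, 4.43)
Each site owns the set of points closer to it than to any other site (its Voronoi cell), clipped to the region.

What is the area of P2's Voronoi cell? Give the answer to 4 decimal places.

Area of P2's cell: 1162.1953

1. box [0,66]×[0,63]: [(0, 0) (66, 0) (66, 63) (0, 63)]
2. ⊥bis P2·P0 via (33.415,26.225): [(0, 28.7067) (0, 0) (66, 0) (66, 23.8049)]  |A|=1732.8842
3. ⊥bis P2·P1 via (33.63,35.165): [(0, 28.7067) (0, 0) (66, 0) (66, 23.8049)]  |A|=1732.8842
4. ⊥bis P2·P3 via (22.44,10.11): [(12.6055, 27.7705) (28.0699, 0) (66, 0) (66, 23.8049)]  |A|=1162.1953
5. canonical 4-gon: [(12.6055, 27.7705) (28.0699, 0) (66, 0) (66, 23.8049)]
6. shoelace: 1162.1953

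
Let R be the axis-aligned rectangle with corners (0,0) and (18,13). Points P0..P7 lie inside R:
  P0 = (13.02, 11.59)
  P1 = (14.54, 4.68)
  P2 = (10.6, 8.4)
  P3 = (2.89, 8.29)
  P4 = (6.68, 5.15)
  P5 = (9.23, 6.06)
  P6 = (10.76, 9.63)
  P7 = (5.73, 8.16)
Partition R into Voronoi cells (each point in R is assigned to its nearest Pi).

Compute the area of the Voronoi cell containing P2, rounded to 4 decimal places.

1. box [0,18]×[0,13]: [(0, 0) (18, 0) (18, 13) (0, 13)]
2. ⊥bis P2·P0 via (11.81,9.995): [(0, 0) (18, 0) (18, 5.2991) (7.8489, 13) (0, 13)]  |A|=194.9137
3. ⊥bis P2·P1 via (12.57,6.54): [(0, 0) (6.3952, 0) (14.1535, 8.2172) (7.8489, 13) (0, 13)]  |A|=137.0429
4. ⊥bis P2·P3 via (6.745,8.345): [(6.8571, 0.4892) (14.1535, 8.2172) (7.8489, 13) (6.6786, 13)]  |A|=49.1304
5. ⊥bis P2·P4 via (8.64,6.775): [(6.7346, 9.0732) (10.5812, 4.4336) (14.1535, 8.2172) (7.8489, 13) (6.6786, 13)]  |A|=32.9049
6. ⊥bis P2·P5 via (9.915,7.23): [(6.7343, 9.0922) (12.0444, 5.9833) (14.1535, 8.2172) (7.8489, 13) (6.6786, 13)]  |A|=26.4801
7. ⊥bis P2·P6 via (10.68,9.015): [(6.7281, 9.5291) (6.7343, 9.0922) (12.0444, 5.9833) (14.1535, 8.2172) (13.603, 8.6348)]  |A|=12.0167
8. ⊥bis P2·P7 via (8.165,8.28): [(8.1123, 9.349) (8.1663, 8.2538) (12.0444, 5.9833) (14.1535, 8.2172) (13.603, 8.6348)]  |A|=10.9534
9. canonical 5-gon: [(8.1123, 9.349) (8.1663, 8.2538) (12.0444, 5.9833) (14.1535, 8.2172) (13.603, 8.6348)]
10. shoelace: 10.9534

Area of P2's cell: 10.9534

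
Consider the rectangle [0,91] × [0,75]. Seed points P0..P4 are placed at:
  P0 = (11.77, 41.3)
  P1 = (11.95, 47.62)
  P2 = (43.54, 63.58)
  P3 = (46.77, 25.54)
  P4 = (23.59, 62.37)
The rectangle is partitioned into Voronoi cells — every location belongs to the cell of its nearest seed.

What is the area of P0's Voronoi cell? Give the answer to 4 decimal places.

1. box [0,91]×[0,75]: [(0, 0) (91, 0) (91, 75) (0, 75)]
2. ⊥bis P0·P1 via (11.86,44.46): [(0, 44.7978) (0, 0) (91, 0) (91, 42.206)]  |A|=3958.6728
3. ⊥bis P0·P2 via (27.655,52.44): [(33.6873, 43.8383) (0, 44.7978) (0, 0) (64.4307, 0)]  |A|=2166.8243
4. ⊥bis P0·P3 via (29.27,33.42): [(33.8541, 43.6004) (33.6873, 43.8383) (0, 44.7978) (0, 0) (14.2215, 0)]  |A|=1072.2523
5. ⊥bis P0·P4 via (17.68,51.835): [(33.5525, 42.9307) (31.8409, 43.8909) (0, 44.7978) (0, 0) (14.2215, 0)]  |A|=1071.3191
6. canonical 5-gon: [(33.5525, 42.9307) (31.8409, 43.8909) (0, 44.7978) (0, 0) (14.2215, 0)]
7. shoelace: 1071.3191

Area of P0's cell: 1071.3191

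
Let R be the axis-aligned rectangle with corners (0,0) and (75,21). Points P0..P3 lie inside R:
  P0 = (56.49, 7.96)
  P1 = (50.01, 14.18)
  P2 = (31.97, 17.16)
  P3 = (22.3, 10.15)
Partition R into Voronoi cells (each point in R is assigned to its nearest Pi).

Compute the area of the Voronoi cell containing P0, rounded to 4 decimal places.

Area of P0's cell: 468.2397

1. box [0,75]×[0,21]: [(0, 0) (75, 0) (75, 21) (0, 21)]
2. ⊥bis P0·P1 via (53.25,11.07): [(42.6242, 0) (75, 0) (75, 21) (62.7816, 21)]  |A|=468.2397
3. ⊥bis P0·P2 via (44.23,12.56): [(42.6242, 0) (75, 0) (75, 21) (62.7816, 21)]  |A|=468.2397
4. ⊥bis P0·P3 via (39.395,9.055): [(42.6242, 0) (75, 0) (75, 21) (62.7816, 21)]  |A|=468.2397
5. canonical 4-gon: [(42.6242, 0) (75, 0) (75, 21) (62.7816, 21)]
6. shoelace: 468.2397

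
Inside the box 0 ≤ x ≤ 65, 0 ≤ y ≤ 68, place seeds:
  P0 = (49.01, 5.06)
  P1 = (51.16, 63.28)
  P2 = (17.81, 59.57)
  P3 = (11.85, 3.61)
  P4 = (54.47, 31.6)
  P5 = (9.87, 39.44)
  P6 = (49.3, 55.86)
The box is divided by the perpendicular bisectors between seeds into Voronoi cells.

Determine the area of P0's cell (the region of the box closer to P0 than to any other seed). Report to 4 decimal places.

1. box [0,65]×[0,68]: [(0, 0) (65, 0) (65, 68) (0, 68)]
2. ⊥bis P0·P1 via (50.085,34.17): [(0, 36.0196) (0, 0) (65, 0) (65, 33.6192)]  |A|=2263.2606
3. ⊥bis P0·P2 via (33.41,32.315): [(37.4651, 34.636) (0, 13.1921) (0, 0) (65, 0) (65, 33.6192)]  |A|=1835.6425
4. ⊥bis P0·P3 via (30.43,4.335): [(37.4651, 34.636) (29.4272, 30.0353) (30.5992, 0) (65, 0) (65, 33.6192)]  |A|=1182.0123
5. ⊥bis P0·P4 via (51.74,18.33): [(29.707, 22.8628) (30.5992, 0) (65, 0) (65, 15.6021)]  |A|=668.5709
6. ⊥bis P0·P5 via (29.44,22.25): [(29.9367, 22.8155) (29.7186, 22.5671) (30.5992, 0) (65, 0) (65, 15.6021)]  |A|=668.5372
7. ⊥bis P0·P6 via (49.155,30.46): [(29.9367, 22.8155) (29.7186, 22.5671) (30.5992, 0) (65, 0) (65, 15.6021)]  |A|=668.5372
8. canonical 5-gon: [(29.9367, 22.8155) (29.7186, 22.5671) (30.5992, 0) (65, 0) (65, 15.6021)]
9. shoelace: 668.5372

Area of P0's cell: 668.5372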